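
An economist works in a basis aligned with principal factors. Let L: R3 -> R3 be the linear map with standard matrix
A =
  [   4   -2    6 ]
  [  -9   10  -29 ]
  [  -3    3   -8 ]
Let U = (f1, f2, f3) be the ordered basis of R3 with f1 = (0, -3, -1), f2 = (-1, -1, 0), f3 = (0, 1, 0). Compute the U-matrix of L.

[[1, 0, -3], [0, 2, 2], [2, 1, 3]]

The j-th column of [L]_U is [L(fj)]_U.
L(f1) = A f1 = (0, -1, -1) = f1 + 0·f2 + 2f3, so column 1 is (1, 0, 2).
Repeating for f2, f3 and assembling the columns gives [[1, 0, -3], [0, 2, 2], [2, 1, 3]].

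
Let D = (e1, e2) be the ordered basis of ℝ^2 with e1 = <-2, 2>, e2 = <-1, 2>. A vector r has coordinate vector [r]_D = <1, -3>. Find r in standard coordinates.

<1, -4>

By definition r = e1 - 3e2.
Summing componentwise gives <1, -4>.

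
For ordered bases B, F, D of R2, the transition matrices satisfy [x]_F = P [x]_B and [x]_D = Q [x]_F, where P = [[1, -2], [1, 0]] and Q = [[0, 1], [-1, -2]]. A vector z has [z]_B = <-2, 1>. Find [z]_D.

Composing the changes, [z]_D = Q P [z]_B.
Q P = [[1, 0], [-3, 2]]; applying this to <-2, 1> gives <-2, 8>.

<-2, 8>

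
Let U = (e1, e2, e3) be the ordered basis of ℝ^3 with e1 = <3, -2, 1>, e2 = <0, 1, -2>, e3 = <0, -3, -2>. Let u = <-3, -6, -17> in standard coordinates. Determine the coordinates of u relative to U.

<-1, 4, 4>

Write u = c_1 e1 + ... + c_3 e3 and solve for the c_i.
Solving this 3x3 system gives c = (-1, 4, 4).
Check: -e1 + 4e2 + 4e3 = <-3, -6, -17>.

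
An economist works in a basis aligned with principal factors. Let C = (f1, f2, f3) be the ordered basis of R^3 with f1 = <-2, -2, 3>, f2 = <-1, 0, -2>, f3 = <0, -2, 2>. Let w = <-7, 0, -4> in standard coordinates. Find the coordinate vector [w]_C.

We seek scalars with c_1 f1 + ... + c_3 f3 = w; equivalently solve M c = w where the columns of M are f1, ..., f3.
Solving this 3x3 system gives c = (2, 3, -2).
Check: 2f1 + 3f2 - 2f3 = <-7, 0, -4>.

<2, 3, -2>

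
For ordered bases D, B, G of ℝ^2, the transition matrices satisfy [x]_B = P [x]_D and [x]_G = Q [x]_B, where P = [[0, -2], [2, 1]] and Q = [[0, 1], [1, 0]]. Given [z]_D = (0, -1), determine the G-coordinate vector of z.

Apply P to get B-coordinates (2, -1), then Q to get G-coordinates.
The result is [z]_G = (-1, 2).

(-1, 2)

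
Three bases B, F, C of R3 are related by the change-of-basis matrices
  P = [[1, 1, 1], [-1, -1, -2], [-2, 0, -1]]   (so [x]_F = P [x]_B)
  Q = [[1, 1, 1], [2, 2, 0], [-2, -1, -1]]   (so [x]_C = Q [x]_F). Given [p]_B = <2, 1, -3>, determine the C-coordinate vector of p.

<2, 6, -2>

Composing the changes, [p]_C = Q P [p]_B.
Q P = [[-2, 0, -2], [0, 0, -2], [1, -1, 1]]; applying this to <2, 1, -3> gives <2, 6, -2>.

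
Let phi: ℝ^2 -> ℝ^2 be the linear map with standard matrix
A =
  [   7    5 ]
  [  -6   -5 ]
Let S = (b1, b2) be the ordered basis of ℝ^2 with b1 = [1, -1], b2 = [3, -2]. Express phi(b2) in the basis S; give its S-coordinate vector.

[2, 3]

Column 2 of [phi]_S is the S-coordinate vector of phi(b2).
In standard coordinates phi(b2) = A b2 = [11, -8].
Converting to S: [11, -8] = 2b1 + 3b2, so the coordinate vector is [2, 3].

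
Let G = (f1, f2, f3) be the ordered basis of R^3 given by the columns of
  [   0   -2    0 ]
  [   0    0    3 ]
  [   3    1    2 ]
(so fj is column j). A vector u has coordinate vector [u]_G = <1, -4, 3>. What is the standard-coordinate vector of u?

<8, 9, 5>

By definition u = f1 - 4f2 + 3f3.
Summing componentwise gives <8, 9, 5>.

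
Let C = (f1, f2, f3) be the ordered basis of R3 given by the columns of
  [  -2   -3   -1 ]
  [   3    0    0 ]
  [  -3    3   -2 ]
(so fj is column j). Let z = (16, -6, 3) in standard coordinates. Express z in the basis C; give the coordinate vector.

(-2, -3, -3)

We seek scalars with c_1 f1 + ... + c_3 f3 = z; equivalently solve M c = z where the columns of M are f1, ..., f3.
Row-reducing the augmented matrix [M | z] gives c = (-2, -3, -3).
Check: -2f1 - 3f2 - 3f3 = (16, -6, 3).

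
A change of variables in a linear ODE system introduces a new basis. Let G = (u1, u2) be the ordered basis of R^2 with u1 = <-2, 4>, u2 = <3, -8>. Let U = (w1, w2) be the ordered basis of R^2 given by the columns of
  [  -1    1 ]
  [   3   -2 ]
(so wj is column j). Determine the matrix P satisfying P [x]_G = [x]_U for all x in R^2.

Take x = uj: its G-coordinates are the j-th standard unit vector, so P e_j — column j of P — equals [uj]_U.
u1 = 0·w1 - 2w2, giving column 1 = <0, -2>; repeating for each j gives P = [[0, -2], [-2, 1]].

[[0, -2], [-2, 1]]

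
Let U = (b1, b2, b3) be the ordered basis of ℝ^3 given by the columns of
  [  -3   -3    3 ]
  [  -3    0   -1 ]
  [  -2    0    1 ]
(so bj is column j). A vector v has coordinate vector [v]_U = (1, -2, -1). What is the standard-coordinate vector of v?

(0, -2, -3)

The coordinates say v = b1 - 2b2 - b3; adding the scaled basis vectors gives (0, -2, -3).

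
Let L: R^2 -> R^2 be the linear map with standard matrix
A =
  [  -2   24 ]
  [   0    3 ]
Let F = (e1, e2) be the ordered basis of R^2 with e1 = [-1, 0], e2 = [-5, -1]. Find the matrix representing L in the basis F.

With P the matrix whose columns are e1, e2, [L]_F = P^(-1) A P.
Column by column: L(e1) = A e1 = [2, 0]; its F-coordinates [-2, 0] give column 1.
Continuing for each basis vector yields [L]_F = [[-2, -1], [0, 3]].

[[-2, -1], [0, 3]]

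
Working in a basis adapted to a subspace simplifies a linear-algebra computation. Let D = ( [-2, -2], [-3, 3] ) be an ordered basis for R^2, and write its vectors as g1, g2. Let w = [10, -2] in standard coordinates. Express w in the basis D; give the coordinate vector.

[w]_D is the unique c with M c = w, where M has columns g1, g2.
System: -2c_1 - 3c_2 = 10, -2c_1 + 3c_2 = -2; solving gives c_1 = -2, c_2 = -2.
Check: -2g1 - 2g2 = [10, -2].

[-2, -2]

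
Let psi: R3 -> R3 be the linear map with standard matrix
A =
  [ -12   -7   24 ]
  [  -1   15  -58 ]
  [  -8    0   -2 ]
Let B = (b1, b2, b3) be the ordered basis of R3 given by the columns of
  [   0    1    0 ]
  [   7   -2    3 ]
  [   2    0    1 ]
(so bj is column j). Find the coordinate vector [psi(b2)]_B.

Compute psi(b2) = A b2 = (2, -31, -8) in standard coordinates.
Then write this in B-coordinates: solve for y in y_1 b1 + ... + y_3 b3 = (2, -31, -8).
This gives y = (-3, 2, -2), which is column 2 of [psi]_B.

(-3, 2, -2)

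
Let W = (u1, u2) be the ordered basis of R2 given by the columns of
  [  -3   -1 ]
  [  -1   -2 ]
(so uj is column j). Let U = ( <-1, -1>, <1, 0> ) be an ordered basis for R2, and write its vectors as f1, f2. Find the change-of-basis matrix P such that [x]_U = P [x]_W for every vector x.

[[1, 2], [-2, 1]]

Column j of P is [uj]_U, since P maps W-coordinates to U-coordinates.
Expressing u1 in U: u1 = f1 - 2f2, so column 1 of P is <1, -2>.
Doing the same for each uj gives P = [[1, 2], [-2, 1]].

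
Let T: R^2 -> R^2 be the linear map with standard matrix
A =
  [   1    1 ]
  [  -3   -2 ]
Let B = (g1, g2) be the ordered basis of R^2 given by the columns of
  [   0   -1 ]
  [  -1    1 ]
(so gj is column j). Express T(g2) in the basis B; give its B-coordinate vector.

[-1, 0]

Column 2 of [T]_B is the B-coordinate vector of T(g2).
In standard coordinates T(g2) = A g2 = [0, 1].
Converting to B: [0, 1] = -g1 + 0·g2, so the coordinate vector is [-1, 0].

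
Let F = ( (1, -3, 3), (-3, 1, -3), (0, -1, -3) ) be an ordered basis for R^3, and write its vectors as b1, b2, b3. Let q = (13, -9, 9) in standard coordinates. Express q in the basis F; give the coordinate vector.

We seek scalars with c_1 b1 + ... + c_3 b3 = q; equivalently solve M c = q where the columns of M are b1, ..., b3.
Solving this 3x3 system gives c = (1, -4, 2).
Check: b1 - 4b2 + 2b3 = (13, -9, 9).

(1, -4, 2)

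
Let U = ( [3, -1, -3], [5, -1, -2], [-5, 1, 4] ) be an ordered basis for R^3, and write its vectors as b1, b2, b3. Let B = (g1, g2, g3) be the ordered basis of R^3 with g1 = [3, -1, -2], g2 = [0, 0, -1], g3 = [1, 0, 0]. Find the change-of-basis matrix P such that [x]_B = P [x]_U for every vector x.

Take x = bj: its U-coordinates are the j-th standard unit vector, so P e_j — column j of P — equals [bj]_B.
b1 = g1 + g2 + 0·g3, giving column 1 = [1, 1, 0]; repeating for each j gives P = [[1, 1, -1], [1, 0, -2], [0, 2, -2]].

[[1, 1, -1], [1, 0, -2], [0, 2, -2]]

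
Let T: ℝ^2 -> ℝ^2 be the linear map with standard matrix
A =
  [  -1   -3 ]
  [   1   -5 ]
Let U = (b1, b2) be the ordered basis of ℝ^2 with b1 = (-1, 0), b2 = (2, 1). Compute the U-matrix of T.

Let P have columns b1, b2. Then [T]_U = P^(-1) A P.
Here det P = -1, so P^(-1) is integer; computing A P first and then P^(-1)(A P) gives [[-3, -1], [-1, -3]].

[[-3, -1], [-1, -3]]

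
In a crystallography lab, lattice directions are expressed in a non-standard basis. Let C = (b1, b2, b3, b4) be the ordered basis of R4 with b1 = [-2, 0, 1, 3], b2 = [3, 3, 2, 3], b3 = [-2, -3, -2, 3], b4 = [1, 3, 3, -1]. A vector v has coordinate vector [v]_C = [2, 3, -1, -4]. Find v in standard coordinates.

v = M [v]_C, where M has columns b1, ..., b4.
Carrying out the matrix-vector product, v = [3, 0, -2, 16].

[3, 0, -2, 16]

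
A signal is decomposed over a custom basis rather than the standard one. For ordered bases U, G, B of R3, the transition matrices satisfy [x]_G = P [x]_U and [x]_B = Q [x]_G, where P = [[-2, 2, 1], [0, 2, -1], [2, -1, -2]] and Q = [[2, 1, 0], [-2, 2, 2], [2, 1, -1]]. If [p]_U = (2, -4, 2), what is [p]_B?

(-30, 8, -34)

Composing the changes, [p]_B = Q P [p]_U.
Q P = [[-4, 6, 1], [8, -2, -8], [-6, 7, 3]]; applying this to (2, -4, 2) gives (-30, 8, -34).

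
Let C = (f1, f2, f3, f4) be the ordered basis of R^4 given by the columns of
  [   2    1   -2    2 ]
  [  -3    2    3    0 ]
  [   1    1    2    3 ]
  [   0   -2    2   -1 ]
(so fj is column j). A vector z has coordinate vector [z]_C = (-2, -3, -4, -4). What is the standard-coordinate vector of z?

(-7, -12, -25, 2)

The coordinates say z = -2f1 - 3f2 - 4f3 - 4f4; adding the scaled basis vectors gives (-7, -12, -25, 2).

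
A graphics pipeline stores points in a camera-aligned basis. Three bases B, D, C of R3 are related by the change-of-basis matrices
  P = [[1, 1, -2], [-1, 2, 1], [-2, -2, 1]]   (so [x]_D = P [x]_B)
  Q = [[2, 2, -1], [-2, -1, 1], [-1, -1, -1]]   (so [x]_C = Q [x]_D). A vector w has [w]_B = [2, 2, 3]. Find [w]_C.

First [w]_D = P [w]_B = [-2, 5, -5].
Then [w]_C = Q [w]_D = [11, -6, 2].

[11, -6, 2]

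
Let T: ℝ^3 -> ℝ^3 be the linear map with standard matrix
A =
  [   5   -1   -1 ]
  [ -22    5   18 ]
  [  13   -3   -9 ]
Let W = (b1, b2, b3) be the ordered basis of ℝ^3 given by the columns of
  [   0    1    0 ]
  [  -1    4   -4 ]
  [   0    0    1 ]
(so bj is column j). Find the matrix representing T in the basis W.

Let P have columns b1, ..., b3. Then [T]_W = P^(-1) A P.
Here det P = 1, so P^(-1) is integer; computing A P first and then P^(-1)(A P) gives [[-3, 2, 2], [1, 1, 3], [3, 1, 3]].

[[-3, 2, 2], [1, 1, 3], [3, 1, 3]]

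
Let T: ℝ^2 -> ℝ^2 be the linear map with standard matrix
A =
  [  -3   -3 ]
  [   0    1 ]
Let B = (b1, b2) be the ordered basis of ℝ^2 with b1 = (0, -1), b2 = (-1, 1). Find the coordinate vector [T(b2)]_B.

(-1, 0)

Compute T(b2) = A b2 = (0, 1) in standard coordinates.
Then write this in B-coordinates: solve for y in y_1 b1 + y_2 b2 = (0, 1).
This gives y = (-1, 0), which is column 2 of [T]_B.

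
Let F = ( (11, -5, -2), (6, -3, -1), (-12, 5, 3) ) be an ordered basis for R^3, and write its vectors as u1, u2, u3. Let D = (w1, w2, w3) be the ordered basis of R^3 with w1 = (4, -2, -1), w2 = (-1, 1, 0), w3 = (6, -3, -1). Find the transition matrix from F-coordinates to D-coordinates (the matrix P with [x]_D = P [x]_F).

[[0, 0, -2], [1, 0, -2], [2, 1, -1]]

Let M have columns uj and N have columns wj. Then for every x, N [x]_D = x = M [x]_F, so P = N^(-1) M.
Since det N = 1, N^(-1) has integer entries; multiplying gives P = [[0, 0, -2], [1, 0, -2], [2, 1, -1]].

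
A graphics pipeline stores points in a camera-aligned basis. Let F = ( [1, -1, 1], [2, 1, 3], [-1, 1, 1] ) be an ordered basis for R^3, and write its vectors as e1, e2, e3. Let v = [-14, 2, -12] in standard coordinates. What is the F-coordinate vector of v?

[v]_F is the unique c with M c = v, where M has columns e1, ..., e3.
Solving this 3x3 system gives c = (-3, -4, 3).
Check: -3e1 - 4e2 + 3e3 = [-14, 2, -12].

[-3, -4, 3]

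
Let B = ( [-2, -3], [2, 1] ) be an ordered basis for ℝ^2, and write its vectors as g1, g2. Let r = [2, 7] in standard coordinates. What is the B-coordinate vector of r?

[-3, -2]

We seek scalars with c_1 g1 + c_2 g2 = r; equivalently solve M c = r where the columns of M are g1, g2.
System: -2c_1 + 2c_2 = 2, -3c_1 + c_2 = 7; solving gives c_1 = -3, c_2 = -2.
Check: -3g1 - 2g2 = [2, 7].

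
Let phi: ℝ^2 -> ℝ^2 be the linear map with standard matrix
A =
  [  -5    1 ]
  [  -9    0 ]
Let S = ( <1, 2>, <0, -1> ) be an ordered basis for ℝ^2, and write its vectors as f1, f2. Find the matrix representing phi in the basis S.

[[-3, -1], [3, -2]]

The j-th column of [phi]_S is [phi(fj)]_S.
phi(f1) = A f1 = <-3, -9> = -3f1 + 3f2, so column 1 is <-3, 3>.
Repeating for f2 and assembling the columns gives [[-3, -1], [3, -2]].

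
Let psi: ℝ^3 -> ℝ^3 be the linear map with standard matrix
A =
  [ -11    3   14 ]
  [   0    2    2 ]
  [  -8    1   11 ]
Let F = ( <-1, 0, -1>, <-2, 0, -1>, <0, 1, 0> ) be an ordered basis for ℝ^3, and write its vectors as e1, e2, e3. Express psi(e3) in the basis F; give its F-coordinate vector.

<1, -2, 2>

Column 3 of [psi]_F is the F-coordinate vector of psi(e3).
In standard coordinates psi(e3) = A e3 = <3, 2, 1>.
Converting to F: <3, 2, 1> = e1 - 2e2 + 2e3, so the coordinate vector is <1, -2, 2>.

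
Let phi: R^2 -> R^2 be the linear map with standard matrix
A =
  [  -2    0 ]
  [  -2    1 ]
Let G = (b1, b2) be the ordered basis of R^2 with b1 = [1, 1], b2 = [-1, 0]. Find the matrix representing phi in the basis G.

[[-1, 2], [1, 0]]

The j-th column of [phi]_G is [phi(bj)]_G.
phi(b1) = A b1 = [-2, -1] = -b1 + b2, so column 1 is [-1, 1].
Repeating for b2 and assembling the columns gives [[-1, 2], [1, 0]].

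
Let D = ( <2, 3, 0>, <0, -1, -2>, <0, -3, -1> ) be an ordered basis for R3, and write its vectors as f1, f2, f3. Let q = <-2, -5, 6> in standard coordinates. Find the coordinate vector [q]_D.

We seek scalars with c_1 f1 + ... + c_3 f3 = q; equivalently solve M c = q where the columns of M are f1, ..., f3.
Row-reducing the augmented matrix [M | q] gives c = (-1, -4, 2).
Check: -f1 - 4f2 + 2f3 = <-2, -5, 6>.

<-1, -4, 2>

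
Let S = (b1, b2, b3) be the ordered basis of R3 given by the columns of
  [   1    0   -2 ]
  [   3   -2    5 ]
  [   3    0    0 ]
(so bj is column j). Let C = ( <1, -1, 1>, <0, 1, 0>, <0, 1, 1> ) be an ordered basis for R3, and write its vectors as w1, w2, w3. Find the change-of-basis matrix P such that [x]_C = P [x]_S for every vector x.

Take x = bj: its S-coordinates are the j-th standard unit vector, so P e_j — column j of P — equals [bj]_C.
b1 = w1 + 2w2 + 2w3, giving column 1 = <1, 2, 2>; repeating for each j gives P = [[1, 0, -2], [2, -2, 1], [2, 0, 2]].

[[1, 0, -2], [2, -2, 1], [2, 0, 2]]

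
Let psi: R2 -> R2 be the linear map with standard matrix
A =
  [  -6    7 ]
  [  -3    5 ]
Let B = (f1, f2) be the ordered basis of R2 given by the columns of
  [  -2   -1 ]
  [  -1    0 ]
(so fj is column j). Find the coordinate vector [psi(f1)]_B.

<-1, -3>

Compute psi(f1) = A f1 = <5, 1> in standard coordinates.
Then write this in B-coordinates: solve for y in y_1 f1 + y_2 f2 = <5, 1>.
This gives y = <-1, -3>, which is column 1 of [psi]_B.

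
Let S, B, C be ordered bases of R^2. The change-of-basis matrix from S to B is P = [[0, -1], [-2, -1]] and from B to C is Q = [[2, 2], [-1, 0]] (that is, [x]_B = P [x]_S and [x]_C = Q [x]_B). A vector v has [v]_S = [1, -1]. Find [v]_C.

Apply P to get B-coordinates [1, -1], then Q to get C-coordinates.
The result is [v]_C = [0, -1].

[0, -1]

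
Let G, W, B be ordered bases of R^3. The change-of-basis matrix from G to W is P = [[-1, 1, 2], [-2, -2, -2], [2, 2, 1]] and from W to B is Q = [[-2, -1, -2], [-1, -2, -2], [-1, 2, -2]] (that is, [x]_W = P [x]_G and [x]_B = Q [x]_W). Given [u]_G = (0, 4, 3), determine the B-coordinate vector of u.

(-28, -4, -60)

Apply P to get W-coordinates (10, -14, 11), then Q to get B-coordinates.
The result is [u]_B = (-28, -4, -60).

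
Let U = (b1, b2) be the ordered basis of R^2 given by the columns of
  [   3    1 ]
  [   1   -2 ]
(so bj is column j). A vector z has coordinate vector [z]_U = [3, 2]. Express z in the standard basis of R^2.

z = M [z]_U, where M has columns b1, b2.
Carrying out the matrix-vector product, z = [11, -1].

[11, -1]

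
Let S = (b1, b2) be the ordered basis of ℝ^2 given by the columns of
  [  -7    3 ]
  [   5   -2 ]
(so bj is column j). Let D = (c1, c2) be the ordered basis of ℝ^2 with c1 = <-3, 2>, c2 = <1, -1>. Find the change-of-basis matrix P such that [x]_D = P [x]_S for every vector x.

Let M have columns bj and N have columns cj. Then for every x, N [x]_D = x = M [x]_S, so P = N^(-1) M.
Since det N = 1, N^(-1) has integer entries; multiplying gives P = [[2, -1], [-1, 0]].

[[2, -1], [-1, 0]]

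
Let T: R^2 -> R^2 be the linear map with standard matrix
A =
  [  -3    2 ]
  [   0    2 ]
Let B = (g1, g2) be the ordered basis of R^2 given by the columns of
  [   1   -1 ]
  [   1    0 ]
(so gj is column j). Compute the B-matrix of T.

With P the matrix whose columns are g1, g2, [T]_B = P^(-1) A P.
Column by column: T(g1) = A g1 = (-1, 2); its B-coordinates (2, 3) give column 1.
Continuing for each basis vector yields [T]_B = [[2, 0], [3, -3]].

[[2, 0], [3, -3]]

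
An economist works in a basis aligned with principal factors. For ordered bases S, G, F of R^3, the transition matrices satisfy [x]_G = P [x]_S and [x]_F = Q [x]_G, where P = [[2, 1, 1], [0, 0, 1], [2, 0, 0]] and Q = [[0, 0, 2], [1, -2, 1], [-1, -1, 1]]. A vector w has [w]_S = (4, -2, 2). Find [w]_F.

(16, 12, -2)

First [w]_G = P [w]_S = (8, 2, 8).
Then [w]_F = Q [w]_G = (16, 12, -2).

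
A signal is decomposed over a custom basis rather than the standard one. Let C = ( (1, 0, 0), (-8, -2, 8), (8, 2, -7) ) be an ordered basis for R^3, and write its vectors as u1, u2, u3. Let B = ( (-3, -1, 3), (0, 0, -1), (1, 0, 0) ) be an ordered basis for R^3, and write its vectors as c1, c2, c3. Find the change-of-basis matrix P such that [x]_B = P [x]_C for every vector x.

Let M have columns uj and N have columns cj. Then for every x, N [x]_B = x = M [x]_C, so P = N^(-1) M.
Since det N = 1, N^(-1) has integer entries; multiplying gives P = [[0, 2, -2], [0, -2, 1], [1, -2, 2]].

[[0, 2, -2], [0, -2, 1], [1, -2, 2]]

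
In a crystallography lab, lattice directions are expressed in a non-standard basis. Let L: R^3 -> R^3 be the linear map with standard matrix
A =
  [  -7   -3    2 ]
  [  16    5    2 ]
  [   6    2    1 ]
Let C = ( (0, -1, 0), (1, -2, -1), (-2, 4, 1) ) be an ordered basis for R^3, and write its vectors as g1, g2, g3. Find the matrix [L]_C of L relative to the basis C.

The j-th column of [L]_C is [L(gj)]_C.
L(g1) = A g1 = (3, -5, -2) = -g1 + g2 - g3, so column 1 is (-1, 1, -1).
Repeating for g2, g3 and assembling the columns gives [[-1, 2, 2], [1, 1, 2], [-1, 2, -1]].

[[-1, 2, 2], [1, 1, 2], [-1, 2, -1]]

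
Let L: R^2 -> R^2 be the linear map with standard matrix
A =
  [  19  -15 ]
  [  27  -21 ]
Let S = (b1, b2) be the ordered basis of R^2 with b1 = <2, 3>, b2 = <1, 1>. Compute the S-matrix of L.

Let P have columns b1, b2. Then [L]_S = P^(-1) A P.
Here det P = -1, so P^(-1) is integer; computing A P first and then P^(-1)(A P) gives [[-2, 2], [-3, 0]].

[[-2, 2], [-3, 0]]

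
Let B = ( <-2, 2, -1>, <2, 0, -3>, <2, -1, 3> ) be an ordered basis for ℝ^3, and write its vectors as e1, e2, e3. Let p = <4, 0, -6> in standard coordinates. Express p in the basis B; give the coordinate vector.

<0, 2, 0>

Write p = c_1 e1 + ... + c_3 e3 and solve for the c_i.
Solving this 3x3 system gives c = (0, 2, 0).
Check: 0·e1 + 2e2 + 0·e3 = <4, 0, -6>.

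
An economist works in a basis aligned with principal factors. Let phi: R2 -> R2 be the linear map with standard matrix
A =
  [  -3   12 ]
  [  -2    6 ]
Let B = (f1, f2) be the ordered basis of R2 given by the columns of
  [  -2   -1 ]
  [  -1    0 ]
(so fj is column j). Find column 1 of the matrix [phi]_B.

Column 1 of [phi]_B is the B-coordinate vector of phi(f1).
In standard coordinates phi(f1) = A f1 = (-6, -2).
Converting to B: (-6, -2) = 2f1 + 2f2, so the coordinate vector is (2, 2).

(2, 2)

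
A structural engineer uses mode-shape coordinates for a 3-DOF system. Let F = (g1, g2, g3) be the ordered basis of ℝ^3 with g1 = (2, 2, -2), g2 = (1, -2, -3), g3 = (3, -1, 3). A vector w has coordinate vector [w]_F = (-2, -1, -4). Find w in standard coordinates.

(-17, 2, -5)

By definition w = -2g1 - g2 - 4g3.
Summing componentwise gives (-17, 2, -5).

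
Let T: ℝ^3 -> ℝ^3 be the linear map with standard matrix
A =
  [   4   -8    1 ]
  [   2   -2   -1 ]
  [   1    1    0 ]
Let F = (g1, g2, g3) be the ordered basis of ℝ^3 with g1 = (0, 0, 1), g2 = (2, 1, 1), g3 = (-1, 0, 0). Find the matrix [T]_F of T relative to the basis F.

[[1, 2, 1], [-1, 1, -2], [-3, 1, 0]]

The j-th column of [T]_F is [T(gj)]_F.
T(g1) = A g1 = (1, -1, 0) = g1 - g2 - 3g3, so column 1 is (1, -1, -3).
Repeating for g2, g3 and assembling the columns gives [[1, 2, 1], [-1, 1, -2], [-3, 1, 0]].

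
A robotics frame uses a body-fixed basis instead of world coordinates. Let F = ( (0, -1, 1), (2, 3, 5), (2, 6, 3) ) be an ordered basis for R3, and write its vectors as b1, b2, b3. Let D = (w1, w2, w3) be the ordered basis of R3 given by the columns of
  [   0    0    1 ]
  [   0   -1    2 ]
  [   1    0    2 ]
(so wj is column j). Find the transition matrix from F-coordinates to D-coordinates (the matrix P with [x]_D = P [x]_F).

Let M have columns bj and N have columns wj. Then for every x, N [x]_D = x = M [x]_F, so P = N^(-1) M.
Since det N = 1, N^(-1) has integer entries; multiplying gives P = [[1, 1, -1], [1, 1, -2], [0, 2, 2]].

[[1, 1, -1], [1, 1, -2], [0, 2, 2]]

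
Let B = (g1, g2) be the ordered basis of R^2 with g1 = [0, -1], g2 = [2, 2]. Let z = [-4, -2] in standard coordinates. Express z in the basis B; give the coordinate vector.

[z]_B is the unique c with M c = z, where M has columns g1, g2.
System: 0c_1 + 2c_2 = -4, -c_1 + 2c_2 = -2; solving gives c_1 = -2, c_2 = -2.
Check: -2g1 - 2g2 = [-4, -2].

[-2, -2]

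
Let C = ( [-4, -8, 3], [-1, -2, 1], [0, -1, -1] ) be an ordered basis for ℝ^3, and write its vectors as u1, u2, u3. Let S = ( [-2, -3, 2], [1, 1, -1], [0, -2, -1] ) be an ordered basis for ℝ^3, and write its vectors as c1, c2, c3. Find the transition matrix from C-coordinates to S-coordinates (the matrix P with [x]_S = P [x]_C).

[[2, 1, -1], [0, 1, -2], [1, 0, 1]]

Let M have columns uj and N have columns cj. Then for every x, N [x]_S = x = M [x]_C, so P = N^(-1) M.
Since det N = -1, N^(-1) has integer entries; multiplying gives P = [[2, 1, -1], [0, 1, -2], [1, 0, 1]].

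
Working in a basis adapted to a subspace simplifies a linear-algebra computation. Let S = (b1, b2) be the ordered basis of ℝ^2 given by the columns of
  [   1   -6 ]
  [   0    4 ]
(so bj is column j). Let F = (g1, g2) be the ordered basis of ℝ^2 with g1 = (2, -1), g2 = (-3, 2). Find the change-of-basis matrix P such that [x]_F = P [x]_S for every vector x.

Column j of P is [bj]_F, since P maps S-coordinates to F-coordinates.
Expressing b1 in F: b1 = 2g1 + g2, so column 1 of P is (2, 1).
Doing the same for each bj gives P = [[2, 0], [1, 2]].

[[2, 0], [1, 2]]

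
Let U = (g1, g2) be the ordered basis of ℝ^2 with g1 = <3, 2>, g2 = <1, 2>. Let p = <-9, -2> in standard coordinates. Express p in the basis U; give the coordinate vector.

<-4, 3>

Write p = c_1 g1 + c_2 g2 and solve for the c_i.
System: 3c_1 + c_2 = -9, 2c_1 + 2c_2 = -2; solving gives c_1 = -4, c_2 = 3.
Check: -4g1 + 3g2 = <-9, -2>.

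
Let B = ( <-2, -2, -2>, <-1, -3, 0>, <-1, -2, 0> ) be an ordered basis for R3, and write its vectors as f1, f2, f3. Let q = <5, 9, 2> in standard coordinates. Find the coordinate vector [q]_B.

We seek scalars with c_1 f1 + ... + c_3 f3 = q; equivalently solve M c = q where the columns of M are f1, ..., f3.
Solving this 3x3 system gives c = (-1, -1, -2).
Check: -f1 - f2 - 2f3 = <5, 9, 2>.

<-1, -1, -2>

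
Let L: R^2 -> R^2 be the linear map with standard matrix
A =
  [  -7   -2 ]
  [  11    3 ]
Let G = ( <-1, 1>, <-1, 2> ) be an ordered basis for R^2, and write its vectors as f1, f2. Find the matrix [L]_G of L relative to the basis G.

With P the matrix whose columns are f1, f2, [L]_G = P^(-1) A P.
Column by column: L(f1) = A f1 = <5, -8>; its G-coordinates <-2, -3> give column 1.
Continuing for each basis vector yields [L]_G = [[-2, -1], [-3, -2]].

[[-2, -1], [-3, -2]]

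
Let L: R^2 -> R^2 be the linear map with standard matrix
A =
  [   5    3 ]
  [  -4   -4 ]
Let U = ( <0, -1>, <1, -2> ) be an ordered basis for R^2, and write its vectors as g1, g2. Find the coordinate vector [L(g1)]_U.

Column 1 of [L]_U is the U-coordinate vector of L(g1).
In standard coordinates L(g1) = A g1 = <-3, 4>.
Converting to U: <-3, 4> = 2g1 - 3g2, so the coordinate vector is <2, -3>.

<2, -3>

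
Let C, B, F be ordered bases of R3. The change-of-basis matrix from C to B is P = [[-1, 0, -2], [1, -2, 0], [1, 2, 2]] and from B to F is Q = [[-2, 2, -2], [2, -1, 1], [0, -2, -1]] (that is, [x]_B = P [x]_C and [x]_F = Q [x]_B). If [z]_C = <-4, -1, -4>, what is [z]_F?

<0, 12, 18>

Apply P to get B-coordinates <12, -2, -14>, then Q to get F-coordinates.
The result is [z]_F = <0, 12, 18>.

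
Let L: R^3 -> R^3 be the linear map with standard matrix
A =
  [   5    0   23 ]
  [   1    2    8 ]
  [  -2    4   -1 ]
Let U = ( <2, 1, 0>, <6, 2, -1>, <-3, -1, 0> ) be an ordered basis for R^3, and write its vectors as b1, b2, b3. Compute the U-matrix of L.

[[2, -1, 0], [0, 3, -2], [-2, 3, 1]]

Let P have columns b1, ..., b3. Then [L]_U = P^(-1) A P.
Here det P = 1, so P^(-1) is integer; computing A P first and then P^(-1)(A P) gives [[2, -1, 0], [0, 3, -2], [-2, 3, 1]].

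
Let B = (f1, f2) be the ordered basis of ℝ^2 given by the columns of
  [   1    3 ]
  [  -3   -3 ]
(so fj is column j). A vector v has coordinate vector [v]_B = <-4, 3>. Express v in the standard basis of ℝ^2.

<5, 3>

By definition v = -4f1 + 3f2.
Summing componentwise gives <5, 3>.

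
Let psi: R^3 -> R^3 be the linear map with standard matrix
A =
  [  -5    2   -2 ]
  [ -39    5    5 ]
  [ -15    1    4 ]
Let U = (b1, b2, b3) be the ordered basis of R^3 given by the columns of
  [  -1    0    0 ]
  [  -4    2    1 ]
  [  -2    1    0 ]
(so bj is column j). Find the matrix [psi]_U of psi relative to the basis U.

[[-1, -2, -2], [1, 2, -3], [3, 3, 3]]

Let P have columns b1, ..., b3. Then [psi]_U = P^(-1) A P.
Here det P = 1, so P^(-1) is integer; computing A P first and then P^(-1)(A P) gives [[-1, -2, -2], [1, 2, -3], [3, 3, 3]].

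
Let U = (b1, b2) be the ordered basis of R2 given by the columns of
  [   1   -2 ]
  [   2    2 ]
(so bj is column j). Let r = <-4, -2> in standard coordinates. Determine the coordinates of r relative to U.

<-2, 1>

[r]_U is the unique c with M c = r, where M has columns b1, b2.
System: c_1 - 2c_2 = -4, 2c_1 + 2c_2 = -2; solving gives c_1 = -2, c_2 = 1.
Check: -2b1 + b2 = <-4, -2>.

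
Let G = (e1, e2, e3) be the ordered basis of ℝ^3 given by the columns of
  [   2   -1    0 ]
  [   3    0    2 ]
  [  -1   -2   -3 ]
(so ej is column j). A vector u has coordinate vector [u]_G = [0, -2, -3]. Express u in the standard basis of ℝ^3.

u = M [u]_G, where M has columns e1, ..., e3.
Carrying out the matrix-vector product, u = [2, -6, 13].

[2, -6, 13]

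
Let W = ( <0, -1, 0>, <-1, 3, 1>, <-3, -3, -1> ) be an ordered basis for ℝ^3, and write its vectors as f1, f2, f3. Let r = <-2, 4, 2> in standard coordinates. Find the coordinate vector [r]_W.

We seek scalars with c_1 f1 + ... + c_3 f3 = r; equivalently solve M c = r where the columns of M are f1, ..., f3.
Gaussian elimination on [M | r] yields c = (2, 2, 0).
Check: 2f1 + 2f2 + 0·f3 = <-2, 4, 2>.

<2, 2, 0>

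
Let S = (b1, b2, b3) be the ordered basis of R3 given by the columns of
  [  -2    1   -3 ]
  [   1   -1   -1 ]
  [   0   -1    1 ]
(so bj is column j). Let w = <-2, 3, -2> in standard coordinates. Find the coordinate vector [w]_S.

<3, 1, -1>

[w]_S is the unique c with M c = w, where M has columns b1, ..., b3.
Row-reducing the augmented matrix [M | w] gives c = (3, 1, -1).
Check: 3b1 + b2 - b3 = <-2, 3, -2>.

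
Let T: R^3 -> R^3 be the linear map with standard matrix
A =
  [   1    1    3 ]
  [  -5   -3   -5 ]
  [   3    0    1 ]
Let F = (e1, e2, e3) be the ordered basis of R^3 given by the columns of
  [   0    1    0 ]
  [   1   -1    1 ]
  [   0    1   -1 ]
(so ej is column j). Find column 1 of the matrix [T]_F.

Column 1 of [T]_F is the F-coordinate vector of T(e1).
In standard coordinates T(e1) = A e1 = [1, -3, 0].
Converting to F: [1, -3, 0] = -3e1 + e2 + e3, so the coordinate vector is [-3, 1, 1].

[-3, 1, 1]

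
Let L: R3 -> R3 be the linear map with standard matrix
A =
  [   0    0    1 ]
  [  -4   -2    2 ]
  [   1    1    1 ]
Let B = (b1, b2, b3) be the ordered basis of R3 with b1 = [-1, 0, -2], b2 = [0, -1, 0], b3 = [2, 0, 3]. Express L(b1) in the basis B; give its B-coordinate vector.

Compute L(b1) = A b1 = [-2, 0, -3] in standard coordinates.
Then write this in B-coordinates: solve for y in y_1 b1 + ... + y_3 b3 = [-2, 0, -3].
This gives y = [0, 0, -1], which is column 1 of [L]_B.

[0, 0, -1]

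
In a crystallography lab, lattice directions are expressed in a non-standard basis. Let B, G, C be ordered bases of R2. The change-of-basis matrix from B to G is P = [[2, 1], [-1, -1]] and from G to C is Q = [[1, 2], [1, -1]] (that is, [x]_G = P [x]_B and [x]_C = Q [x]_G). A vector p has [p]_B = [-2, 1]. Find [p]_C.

First [p]_G = P [p]_B = [-3, 1].
Then [p]_C = Q [p]_G = [-1, -4].

[-1, -4]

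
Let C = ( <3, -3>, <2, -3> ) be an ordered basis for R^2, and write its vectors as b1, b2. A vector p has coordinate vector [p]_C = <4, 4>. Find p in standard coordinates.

<20, -24>

By definition p = 4b1 + 4b2.
Summing componentwise gives <20, -24>.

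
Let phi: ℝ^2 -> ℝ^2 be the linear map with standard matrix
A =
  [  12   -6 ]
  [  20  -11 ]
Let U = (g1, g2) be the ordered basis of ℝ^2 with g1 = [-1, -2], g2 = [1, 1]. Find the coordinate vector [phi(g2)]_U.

Column 2 of [phi]_U is the U-coordinate vector of phi(g2).
In standard coordinates phi(g2) = A g2 = [6, 9].
Converting to U: [6, 9] = -3g1 + 3g2, so the coordinate vector is [-3, 3].

[-3, 3]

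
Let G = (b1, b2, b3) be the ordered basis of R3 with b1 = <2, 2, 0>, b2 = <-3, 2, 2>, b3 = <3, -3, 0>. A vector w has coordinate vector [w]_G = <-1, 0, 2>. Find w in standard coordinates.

The coordinates say w = -b1 + 0·b2 + 2b3; adding the scaled basis vectors gives <4, -8, 0>.

<4, -8, 0>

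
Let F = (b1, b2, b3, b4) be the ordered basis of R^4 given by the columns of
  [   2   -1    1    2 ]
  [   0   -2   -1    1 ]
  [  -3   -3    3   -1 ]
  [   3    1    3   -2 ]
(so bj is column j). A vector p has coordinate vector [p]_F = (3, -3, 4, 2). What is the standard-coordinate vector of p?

By definition p = 3b1 - 3b2 + 4b3 + 2b4.
Summing componentwise gives (17, 4, 10, 14).

(17, 4, 10, 14)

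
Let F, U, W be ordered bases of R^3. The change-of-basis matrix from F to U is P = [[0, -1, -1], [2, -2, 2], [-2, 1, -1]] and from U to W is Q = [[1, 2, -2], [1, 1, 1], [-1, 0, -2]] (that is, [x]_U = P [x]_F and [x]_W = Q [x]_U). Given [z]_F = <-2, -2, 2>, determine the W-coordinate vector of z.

<8, 4, 0>

Composing the changes, [z]_W = Q P [z]_F.
Q P = [[8, -7, 5], [0, -2, 0], [4, -1, 3]]; applying this to <-2, -2, 2> gives <8, 4, 0>.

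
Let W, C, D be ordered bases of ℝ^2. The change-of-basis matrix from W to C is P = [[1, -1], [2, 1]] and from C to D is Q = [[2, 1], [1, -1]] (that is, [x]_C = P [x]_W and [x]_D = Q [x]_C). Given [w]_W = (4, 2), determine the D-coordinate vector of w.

(14, -8)

First [w]_C = P [w]_W = (2, 10).
Then [w]_D = Q [w]_C = (14, -8).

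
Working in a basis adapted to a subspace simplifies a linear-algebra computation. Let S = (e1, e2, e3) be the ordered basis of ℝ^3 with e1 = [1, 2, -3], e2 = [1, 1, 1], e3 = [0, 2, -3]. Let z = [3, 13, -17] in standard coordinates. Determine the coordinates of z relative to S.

[z]_S is the unique c with M c = z, where M has columns e1, ..., e3.
Gaussian elimination on [M | z] yields c = (2, 1, 4).
Check: 2e1 + e2 + 4e3 = [3, 13, -17].

[2, 1, 4]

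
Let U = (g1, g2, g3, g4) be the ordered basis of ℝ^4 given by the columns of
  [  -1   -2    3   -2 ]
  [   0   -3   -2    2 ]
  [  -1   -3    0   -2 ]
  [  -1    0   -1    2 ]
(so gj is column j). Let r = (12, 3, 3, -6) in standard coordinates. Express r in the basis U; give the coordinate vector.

(4, -3, 4, 1)

We seek scalars with c_1 g1 + ... + c_4 g4 = r; equivalently solve M c = r where the columns of M are g1, ..., g4.
Row-reducing the augmented matrix [M | r] gives c = (4, -3, 4, 1).
Check: 4g1 - 3g2 + 4g3 + g4 = (12, 3, 3, -6).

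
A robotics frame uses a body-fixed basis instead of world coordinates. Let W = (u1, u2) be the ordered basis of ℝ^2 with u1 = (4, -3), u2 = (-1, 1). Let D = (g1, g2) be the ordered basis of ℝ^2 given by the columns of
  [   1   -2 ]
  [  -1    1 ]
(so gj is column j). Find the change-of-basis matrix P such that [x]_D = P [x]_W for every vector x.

[[2, -1], [-1, 0]]

Take x = uj: its W-coordinates are the j-th standard unit vector, so P e_j — column j of P — equals [uj]_D.
u1 = 2g1 - g2, giving column 1 = (2, -1); repeating for each j gives P = [[2, -1], [-1, 0]].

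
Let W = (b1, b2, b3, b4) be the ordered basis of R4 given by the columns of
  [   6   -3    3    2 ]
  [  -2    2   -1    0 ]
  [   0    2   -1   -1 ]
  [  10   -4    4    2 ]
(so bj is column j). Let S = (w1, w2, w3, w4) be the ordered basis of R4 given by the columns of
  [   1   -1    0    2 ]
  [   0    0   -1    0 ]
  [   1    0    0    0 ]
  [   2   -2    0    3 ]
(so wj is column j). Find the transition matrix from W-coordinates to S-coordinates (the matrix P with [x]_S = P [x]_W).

[[0, 2, -1, -1], [-2, 1, 0, 1], [2, -2, 1, 0], [2, -2, 2, 2]]

Let M have columns bj and N have columns wj. Then for every x, N [x]_S = x = M [x]_W, so P = N^(-1) M.
Since det N = -1, N^(-1) has integer entries; multiplying gives P = [[0, 2, -1, -1], [-2, 1, 0, 1], [2, -2, 1, 0], [2, -2, 2, 2]].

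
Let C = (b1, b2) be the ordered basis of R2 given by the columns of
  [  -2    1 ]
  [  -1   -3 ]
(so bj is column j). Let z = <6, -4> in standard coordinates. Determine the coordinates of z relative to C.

Write z = c_1 b1 + c_2 b2 and solve for the c_i.
System: -2c_1 + c_2 = 6, -c_1 - 3c_2 = -4; solving gives c_1 = -2, c_2 = 2.
Check: -2b1 + 2b2 = <6, -4>.

<-2, 2>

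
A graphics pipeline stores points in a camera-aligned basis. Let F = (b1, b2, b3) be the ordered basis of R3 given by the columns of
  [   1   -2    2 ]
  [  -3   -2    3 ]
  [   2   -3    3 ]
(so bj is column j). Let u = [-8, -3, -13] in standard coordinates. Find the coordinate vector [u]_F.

[-2, 0, -3]

We seek scalars with c_1 b1 + ... + c_3 b3 = u; equivalently solve M c = u where the columns of M are b1, ..., b3.
Row-reducing the augmented matrix [M | u] gives c = (-2, 0, -3).
Check: -2b1 + 0·b2 - 3b3 = [-8, -3, -13].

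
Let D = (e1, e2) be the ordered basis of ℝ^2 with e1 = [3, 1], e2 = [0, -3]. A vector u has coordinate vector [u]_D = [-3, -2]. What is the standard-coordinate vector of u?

[-9, 3]

u = M [u]_D, where M has columns e1, e2.
Carrying out the matrix-vector product, u = [-9, 3].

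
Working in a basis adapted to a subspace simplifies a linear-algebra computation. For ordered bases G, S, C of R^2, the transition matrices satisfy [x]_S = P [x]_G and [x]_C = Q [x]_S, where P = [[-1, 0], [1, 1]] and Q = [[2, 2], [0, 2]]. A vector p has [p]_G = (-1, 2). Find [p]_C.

(4, 2)

Composing the changes, [p]_C = Q P [p]_G.
Q P = [[0, 2], [2, 2]]; applying this to (-1, 2) gives (4, 2).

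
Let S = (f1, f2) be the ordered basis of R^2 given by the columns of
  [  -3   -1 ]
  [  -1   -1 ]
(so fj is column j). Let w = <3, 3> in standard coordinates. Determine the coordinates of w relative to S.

<0, -3>

We seek scalars with c_1 f1 + c_2 f2 = w; equivalently solve M c = w where the columns of M are f1, f2.
System: -3c_1 - c_2 = 3, -c_1 - c_2 = 3; solving gives c_1 = 0, c_2 = -3.
Check: 0·f1 - 3f2 = <3, 3>.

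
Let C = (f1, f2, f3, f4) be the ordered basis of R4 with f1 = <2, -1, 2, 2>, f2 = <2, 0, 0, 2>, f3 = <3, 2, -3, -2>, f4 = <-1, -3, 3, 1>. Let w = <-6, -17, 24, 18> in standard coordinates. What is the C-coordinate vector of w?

[w]_C is the unique c with M c = w, where M has columns f1, ..., f4.
Gaussian elimination on [M | w] yields c = (3, 1, -4, 2).
Check: 3f1 + f2 - 4f3 + 2f4 = <-6, -17, 24, 18>.

<3, 1, -4, 2>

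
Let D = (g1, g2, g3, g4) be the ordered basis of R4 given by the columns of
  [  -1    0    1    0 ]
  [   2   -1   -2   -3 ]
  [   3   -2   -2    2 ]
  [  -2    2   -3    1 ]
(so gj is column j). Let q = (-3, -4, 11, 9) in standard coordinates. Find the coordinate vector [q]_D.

(1, 1, -2, 3)

[q]_D is the unique c with M c = q, where M has columns g1, ..., g4.
Gaussian elimination on [M | q] yields c = (1, 1, -2, 3).
Check: g1 + g2 - 2g3 + 3g4 = (-3, -4, 11, 9).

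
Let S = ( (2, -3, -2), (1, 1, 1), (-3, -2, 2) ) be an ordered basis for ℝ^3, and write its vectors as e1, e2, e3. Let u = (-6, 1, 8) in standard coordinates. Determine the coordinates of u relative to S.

We seek scalars with c_1 e1 + ... + c_3 e3 = u; equivalently solve M c = u where the columns of M are e1, ..., e3.
Row-reducing the augmented matrix [M | u] gives c = (-1, 2, 2).
Check: -e1 + 2e2 + 2e3 = (-6, 1, 8).

(-1, 2, 2)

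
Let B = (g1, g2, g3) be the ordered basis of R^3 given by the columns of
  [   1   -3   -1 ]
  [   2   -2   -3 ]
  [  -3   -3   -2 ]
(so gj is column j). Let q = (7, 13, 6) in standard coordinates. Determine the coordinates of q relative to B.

Write q = c_1 g1 + ... + c_3 g3 and solve for the c_i.
Row-reducing the augmented matrix [M | q] gives c = (1, -1, -3).
Check: g1 - g2 - 3g3 = (7, 13, 6).

(1, -1, -3)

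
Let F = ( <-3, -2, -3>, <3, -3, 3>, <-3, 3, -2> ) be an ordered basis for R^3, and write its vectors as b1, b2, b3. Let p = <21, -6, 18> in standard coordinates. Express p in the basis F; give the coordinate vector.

<-3, 1, -3>

We seek scalars with c_1 b1 + ... + c_3 b3 = p; equivalently solve M c = p where the columns of M are b1, ..., b3.
Row-reducing the augmented matrix [M | p] gives c = (-3, 1, -3).
Check: -3b1 + b2 - 3b3 = <21, -6, 18>.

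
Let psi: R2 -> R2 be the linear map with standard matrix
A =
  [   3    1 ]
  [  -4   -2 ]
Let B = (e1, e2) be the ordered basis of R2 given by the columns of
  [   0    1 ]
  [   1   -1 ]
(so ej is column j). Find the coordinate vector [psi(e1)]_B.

Compute psi(e1) = A e1 = [1, -2] in standard coordinates.
Then write this in B-coordinates: solve for y in y_1 e1 + y_2 e2 = [1, -2].
This gives y = [-1, 1], which is column 1 of [psi]_B.

[-1, 1]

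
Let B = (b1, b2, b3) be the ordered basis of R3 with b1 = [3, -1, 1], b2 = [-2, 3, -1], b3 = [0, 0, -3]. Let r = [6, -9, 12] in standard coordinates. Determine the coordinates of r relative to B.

[0, -3, -3]

Write r = c_1 b1 + ... + c_3 b3 and solve for the c_i.
Row-reducing the augmented matrix [M | r] gives c = (0, -3, -3).
Check: 0·b1 - 3b2 - 3b3 = [6, -9, 12].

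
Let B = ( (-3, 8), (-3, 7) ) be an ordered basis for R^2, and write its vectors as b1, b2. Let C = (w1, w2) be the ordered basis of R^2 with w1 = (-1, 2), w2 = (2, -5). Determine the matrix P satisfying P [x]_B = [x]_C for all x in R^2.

[[-1, 1], [-2, -1]]

Let M have columns bj and N have columns wj. Then for every x, N [x]_C = x = M [x]_B, so P = N^(-1) M.
Since det N = 1, N^(-1) has integer entries; multiplying gives P = [[-1, 1], [-2, -1]].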